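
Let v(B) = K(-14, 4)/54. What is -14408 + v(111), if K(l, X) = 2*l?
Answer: -389030/27 ≈ -14409.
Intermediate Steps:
v(B) = -14/27 (v(B) = (2*(-14))/54 = -28*1/54 = -14/27)
-14408 + v(111) = -14408 - 14/27 = -389030/27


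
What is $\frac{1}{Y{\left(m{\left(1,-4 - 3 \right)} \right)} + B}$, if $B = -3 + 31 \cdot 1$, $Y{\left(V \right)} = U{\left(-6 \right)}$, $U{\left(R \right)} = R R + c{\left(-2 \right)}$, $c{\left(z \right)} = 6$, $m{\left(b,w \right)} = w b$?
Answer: $\frac{1}{70} \approx 0.014286$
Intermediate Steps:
$m{\left(b,w \right)} = b w$
$U{\left(R \right)} = 6 + R^{2}$ ($U{\left(R \right)} = R R + 6 = R^{2} + 6 = 6 + R^{2}$)
$Y{\left(V \right)} = 42$ ($Y{\left(V \right)} = 6 + \left(-6\right)^{2} = 6 + 36 = 42$)
$B = 28$ ($B = -3 + 31 = 28$)
$\frac{1}{Y{\left(m{\left(1,-4 - 3 \right)} \right)} + B} = \frac{1}{42 + 28} = \frac{1}{70}$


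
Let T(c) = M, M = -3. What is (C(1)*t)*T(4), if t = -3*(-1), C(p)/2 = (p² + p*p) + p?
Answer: -54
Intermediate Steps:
C(p) = 2*p + 4*p² (C(p) = 2*((p² + p*p) + p) = 2*((p² + p²) + p) = 2*(2*p² + p) = 2*(p + 2*p²) = 2*p + 4*p²)
t = 3
T(c) = -3
(C(1)*t)*T(4) = ((2*1*(1 + 2*1))*3)*(-3) = ((2*1*(1 + 2))*3)*(-3) = ((2*1*3)*3)*(-3) = (6*3)*(-3) = 18*(-3) = -54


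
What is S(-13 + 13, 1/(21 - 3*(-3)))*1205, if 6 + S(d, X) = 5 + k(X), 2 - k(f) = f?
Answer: 6989/6 ≈ 1164.8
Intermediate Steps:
k(f) = 2 - f
S(d, X) = 1 - X (S(d, X) = -6 + (5 + (2 - X)) = -6 + (7 - X) = 1 - X)
S(-13 + 13, 1/(21 - 3*(-3)))*1205 = (1 - 1/(21 - 3*(-3)))*1205 = (1 - 1/(21 + 9))*1205 = (1 - 1/30)*1205 = (29/30)*1205 = 6989/6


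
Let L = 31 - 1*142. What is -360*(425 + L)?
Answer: -113040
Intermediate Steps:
L = -111 (L = 31 - 142 = -111)
-360*(425 + L) = -360*(425 - 111) = -360*314 = -113040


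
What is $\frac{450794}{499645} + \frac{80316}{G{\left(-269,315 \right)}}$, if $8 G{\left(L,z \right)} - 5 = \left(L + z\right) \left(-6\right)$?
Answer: $- \frac{320913737386}{135403795} \approx -2370.1$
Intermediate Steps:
$G{\left(L,z \right)} = \frac{5}{8} - \frac{3 L}{4} - \frac{3 z}{4}$ ($G{\left(L,z \right)} = \frac{5}{8} + \frac{\left(L + z\right) \left(-6\right)}{8} = \frac{5}{8} + \frac{- 6 L - 6 z}{8} = \frac{5}{8} - \left(\frac{3 L}{4} + \frac{3 z}{4}\right) = \frac{5}{8} - \frac{3 L}{4} - \frac{3 z}{4}$)
$\frac{450794}{499645} + \frac{80316}{G{\left(-269,315 \right)}} = \frac{450794}{499645} + \frac{80316}{\frac{5}{8} - - \frac{807}{4} - \frac{945}{4}} = 450794 \cdot \frac{1}{499645} + \frac{80316}{\frac{5}{8} + \frac{807}{4} - \frac{945}{4}} = \frac{450794}{499645} + \frac{80316}{- \frac{271}{8}} = \frac{450794}{499645} + 80316 \left(- \frac{8}{271}\right) = \frac{450794}{499645} - \frac{642528}{271} = - \frac{320913737386}{135403795}$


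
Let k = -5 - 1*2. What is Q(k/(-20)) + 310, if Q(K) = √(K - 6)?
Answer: 310 + I*√565/10 ≈ 310.0 + 2.377*I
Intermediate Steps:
k = -7 (k = -5 - 2 = -7)
Q(K) = √(-6 + K)
Q(k/(-20)) + 310 = √(-6 - 7/(-20)) + 310 = √(-6 - 7*(-1/20)) + 310 = √(-6 + 7/20) + 310 = √(-113/20) + 310 = I*√565/10 + 310 = 310 + I*√565/10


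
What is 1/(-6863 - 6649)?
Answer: -1/13512 ≈ -7.4008e-5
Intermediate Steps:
1/(-6863 - 6649) = 1/(-13512) = -1/13512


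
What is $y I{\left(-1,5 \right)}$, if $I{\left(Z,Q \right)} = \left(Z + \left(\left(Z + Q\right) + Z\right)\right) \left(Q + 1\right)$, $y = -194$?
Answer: $-2328$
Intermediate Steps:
$I{\left(Z,Q \right)} = \left(1 + Q\right) \left(Q + 3 Z\right)$ ($I{\left(Z,Q \right)} = \left(Z + \left(\left(Q + Z\right) + Z\right)\right) \left(1 + Q\right) = \left(Z + \left(Q + 2 Z\right)\right) \left(1 + Q\right) = \left(Q + 3 Z\right) \left(1 + Q\right) = \left(1 + Q\right) \left(Q + 3 Z\right)$)
$y I{\left(-1,5 \right)} = - 194 \left(5 + 5^{2} + 3 \left(-1\right) + 3 \cdot 5 \left(-1\right)\right) = - 194 \left(5 + 25 - 3 - 15\right) = \left(-194\right) 12 = -2328$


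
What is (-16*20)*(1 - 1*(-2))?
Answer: -960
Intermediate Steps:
(-16*20)*(1 - 1*(-2)) = -320*(1 + 2) = -320*3 = -960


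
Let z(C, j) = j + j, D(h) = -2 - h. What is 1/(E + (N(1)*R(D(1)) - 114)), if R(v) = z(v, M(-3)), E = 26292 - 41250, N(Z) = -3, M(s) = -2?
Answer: -1/15060 ≈ -6.6401e-5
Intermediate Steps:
E = -14958
z(C, j) = 2*j
R(v) = -4 (R(v) = 2*(-2) = -4)
1/(E + (N(1)*R(D(1)) - 114)) = 1/(-14958 + (-3*(-4) - 114)) = 1/(-14958 + (12 - 114)) = 1/(-14958 - 102) = 1/(-15060) = -1/15060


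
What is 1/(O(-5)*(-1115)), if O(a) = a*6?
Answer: 1/33450 ≈ 2.9895e-5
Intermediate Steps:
O(a) = 6*a
1/(O(-5)*(-1115)) = 1/((6*(-5))*(-1115)) = 1/(-30*(-1115)) = 1/33450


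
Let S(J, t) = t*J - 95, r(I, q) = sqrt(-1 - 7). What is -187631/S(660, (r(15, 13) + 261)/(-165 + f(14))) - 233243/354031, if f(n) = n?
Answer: 372723972682878136/2465819600857115 - 7479722184*I*sqrt(2)/6964982165 ≈ 151.16 - 1.5187*I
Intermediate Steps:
r(I, q) = 2*I*sqrt(2) (r(I, q) = sqrt(-8) = 2*I*sqrt(2))
S(J, t) = -95 + J*t (S(J, t) = J*t - 95 = -95 + J*t)
-187631/S(660, (r(15, 13) + 261)/(-165 + f(14))) - 233243/354031 = -187631/(-95 + 660*((2*I*sqrt(2) + 261)/(-165 + 14))) - 233243/354031 = -187631/(-95 + 660*((261 + 2*I*sqrt(2))/(-151))) - 233243*1/354031 = -187631/(-95 + 660*((261 + 2*I*sqrt(2))*(-1/151))) - 233243/354031 = -187631/(-95 + 660*(-261/151 - 2*I*sqrt(2)/151)) - 233243/354031 = -187631/(-95 + (-172260/151 - 1320*I*sqrt(2)/151)) - 233243/354031 = -187631/(-186605/151 - 1320*I*sqrt(2)/151) - 233243/354031 = -233243/354031 - 187631/(-186605/151 - 1320*I*sqrt(2)/151)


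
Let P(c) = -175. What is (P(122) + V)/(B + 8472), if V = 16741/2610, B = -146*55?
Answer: -440009/1153620 ≈ -0.38142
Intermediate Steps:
B = -8030
V = 16741/2610 (V = 16741*(1/2610) = 16741/2610 ≈ 6.4142)
(P(122) + V)/(B + 8472) = (-175 + 16741/2610)/(-8030 + 8472) = -440009/2610/442 = -440009/2610*1/442 = -440009/1153620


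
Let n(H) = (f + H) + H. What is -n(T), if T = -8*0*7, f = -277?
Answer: 277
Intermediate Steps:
T = 0 (T = 0*7 = 0)
n(H) = -277 + 2*H (n(H) = (-277 + H) + H = -277 + 2*H)
-n(T) = -(-277 + 2*0) = -(-277 + 0) = -1*(-277) = 277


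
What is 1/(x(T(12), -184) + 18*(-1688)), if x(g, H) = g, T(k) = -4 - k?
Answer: -1/30400 ≈ -3.2895e-5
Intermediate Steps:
1/(x(T(12), -184) + 18*(-1688)) = 1/((-4 - 1*12) + 18*(-1688)) = 1/((-4 - 12) - 30384) = 1/(-16 - 30384) = 1/(-30400) = -1/30400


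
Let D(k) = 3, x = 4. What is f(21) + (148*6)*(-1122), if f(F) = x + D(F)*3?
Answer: -996323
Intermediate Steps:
f(F) = 13 (f(F) = 4 + 3*3 = 4 + 9 = 13)
f(21) + (148*6)*(-1122) = 13 + (148*6)*(-1122) = 13 + 888*(-1122) = 13 - 996336 = -996323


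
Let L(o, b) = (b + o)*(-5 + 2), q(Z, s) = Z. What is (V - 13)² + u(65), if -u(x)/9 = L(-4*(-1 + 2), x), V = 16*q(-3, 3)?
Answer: 5368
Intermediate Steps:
V = -48 (V = 16*(-3) = -48)
L(o, b) = -3*b - 3*o (L(o, b) = (b + o)*(-3) = -3*b - 3*o)
u(x) = -108 + 27*x (u(x) = -9*(-3*x - (-12)*(-1 + 2)) = -9*(-3*x - (-12)) = -9*(-3*x - 3*(-4)) = -9*(-3*x + 12) = -9*(12 - 3*x) = -108 + 27*x)
(V - 13)² + u(65) = (-48 - 13)² + (-108 + 27*65) = (-61)² + (-108 + 1755) = 3721 + 1647 = 5368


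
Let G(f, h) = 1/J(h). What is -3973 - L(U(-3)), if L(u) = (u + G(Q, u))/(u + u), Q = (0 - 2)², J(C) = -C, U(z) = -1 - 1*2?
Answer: -35761/9 ≈ -3973.4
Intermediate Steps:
U(z) = -3 (U(z) = -1 - 2 = -3)
Q = 4 (Q = (-2)² = 4)
G(f, h) = -1/h (G(f, h) = 1/(-h) = -1/h)
L(u) = (u - 1/u)/(2*u) (L(u) = (u - 1/u)/(u + u) = (u - 1/u)/((2*u)) = (u - 1/u)*(1/(2*u)) = (u - 1/u)/(2*u))
-3973 - L(U(-3)) = -3973 - (-1 + (-3)²)/(2*(-3)²) = -3973 - (-1 + 9)/(2*9) = -3973 - 8/(2*9) = -3973 - 1*4/9 = -3973 - 4/9 = -35761/9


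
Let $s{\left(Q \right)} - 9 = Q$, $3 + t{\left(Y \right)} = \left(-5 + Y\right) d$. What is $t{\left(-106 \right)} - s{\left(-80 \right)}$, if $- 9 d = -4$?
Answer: $\frac{56}{3} \approx 18.667$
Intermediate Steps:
$d = \frac{4}{9}$ ($d = \left(- \frac{1}{9}\right) \left(-4\right) = \frac{4}{9} \approx 0.44444$)
$t{\left(Y \right)} = - \frac{47}{9} + \frac{4 Y}{9}$ ($t{\left(Y \right)} = -3 + \left(-5 + Y\right) \frac{4}{9} = -3 + \left(- \frac{20}{9} + \frac{4 Y}{9}\right) = - \frac{47}{9} + \frac{4 Y}{9}$)
$s{\left(Q \right)} = 9 + Q$
$t{\left(-106 \right)} - s{\left(-80 \right)} = \left(- \frac{47}{9} + \frac{4}{9} \left(-106\right)\right) - \left(9 - 80\right) = \left(- \frac{47}{9} - \frac{424}{9}\right) - -71 = - \frac{157}{3} + 71 = \frac{56}{3}$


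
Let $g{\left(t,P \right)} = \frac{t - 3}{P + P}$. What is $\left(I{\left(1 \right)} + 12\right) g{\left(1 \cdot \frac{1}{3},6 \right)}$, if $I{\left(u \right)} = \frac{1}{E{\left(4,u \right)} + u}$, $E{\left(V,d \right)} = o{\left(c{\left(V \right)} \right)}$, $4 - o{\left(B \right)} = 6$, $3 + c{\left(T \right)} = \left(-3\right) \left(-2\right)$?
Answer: $- \frac{22}{9} \approx -2.4444$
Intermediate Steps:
$c{\left(T \right)} = 3$ ($c{\left(T \right)} = -3 - -6 = -3 + 6 = 3$)
$o{\left(B \right)} = -2$ ($o{\left(B \right)} = 4 - 6 = -2$)
$E{\left(V,d \right)} = -2$
$g{\left(t,P \right)} = \frac{-3 + t}{2 P}$
$I{\left(u \right)} = \frac{1}{-2 + u}$
$\left(I{\left(1 \right)} + 12\right) g{\left(1 \cdot \frac{1}{3},6 \right)} = \left(\frac{1}{-2 + 1} + 12\right) \frac{-3 + 1 \cdot \frac{1}{3}}{2 \cdot 6} = \left(\frac{1}{-1} + 12\right) \frac{1}{2} \cdot \frac{1}{6} \left(-3 + 1 \cdot \frac{1}{3}\right) = \left(-1 + 12\right) \frac{1}{2} \cdot \frac{1}{6} \left(-3 + \frac{1}{3}\right) = 11 \cdot \frac{1}{2} \cdot \frac{1}{6} \left(- \frac{8}{3}\right) = 11 \left(- \frac{2}{9}\right) = - \frac{22}{9}$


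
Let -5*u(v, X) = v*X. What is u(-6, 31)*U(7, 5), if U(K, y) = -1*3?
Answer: -558/5 ≈ -111.60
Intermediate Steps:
U(K, y) = -3
u(v, X) = -X*v/5 (u(v, X) = -v*X/5 = -X*v/5)
u(-6, 31)*U(7, 5) = -1/5*31*(-6)*(-3) = (186/5)*(-3) = -558/5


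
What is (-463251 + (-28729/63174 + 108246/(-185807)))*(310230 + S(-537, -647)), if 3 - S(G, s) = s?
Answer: -845241034713548366000/5869085709 ≈ -1.4402e+11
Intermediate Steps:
S(G, s) = 3 - s
(-463251 + (-28729/63174 + 108246/(-185807)))*(310230 + S(-537, -647)) = (-463251 + (-28729/63174 + 108246/(-185807)))*(310230 + (3 - 1*(-647))) = (-463251 + (-28729*1/63174 + 108246*(-1/185807)))*(310230 + (3 + 647)) = (-463251 + (-28729/63174 - 108246/185807))*(310230 + 650) = (-463251 - 12176382107/11738171418)*310880 = -5437731823942025/11738171418*310880 = -845241034713548366000/5869085709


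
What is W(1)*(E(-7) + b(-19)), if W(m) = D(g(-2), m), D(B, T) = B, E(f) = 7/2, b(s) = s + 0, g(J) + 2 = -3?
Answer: 155/2 ≈ 77.500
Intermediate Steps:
g(J) = -5 (g(J) = -2 - 3 = -5)
b(s) = s
E(f) = 7/2 (E(f) = 7*(1/2) = 7/2)
W(m) = -5
W(1)*(E(-7) + b(-19)) = -5*(7/2 - 19) = -5*(-31/2) = 155/2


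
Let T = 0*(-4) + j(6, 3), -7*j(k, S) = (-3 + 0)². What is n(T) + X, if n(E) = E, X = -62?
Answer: -443/7 ≈ -63.286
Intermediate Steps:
j(k, S) = -9/7 (j(k, S) = -(-3 + 0)²/7 = -⅐*(-3)² = -⅐*9 = -9/7)
T = -9/7 (T = 0*(-4) - 9/7 = 0 - 9/7 = -9/7 ≈ -1.2857)
n(T) + X = -9/7 - 62 = -443/7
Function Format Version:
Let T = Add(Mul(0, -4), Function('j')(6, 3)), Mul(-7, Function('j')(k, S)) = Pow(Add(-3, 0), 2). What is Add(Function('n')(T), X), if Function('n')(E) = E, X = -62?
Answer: Rational(-443, 7) ≈ -63.286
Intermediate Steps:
Function('j')(k, S) = Rational(-9, 7) (Function('j')(k, S) = Mul(Rational(-1, 7), Pow(Add(-3, 0), 2)) = Mul(Rational(-1, 7), Pow(-3, 2)) = Mul(Rational(-1, 7), 9) = Rational(-9, 7))
T = Rational(-9, 7) (T = Add(Mul(0, -4), Rational(-9, 7)) = Add(0, Rational(-9, 7)) = Rational(-9, 7) ≈ -1.2857)
Add(Function('n')(T), X) = Add(Rational(-9, 7), -62) = Rational(-443, 7)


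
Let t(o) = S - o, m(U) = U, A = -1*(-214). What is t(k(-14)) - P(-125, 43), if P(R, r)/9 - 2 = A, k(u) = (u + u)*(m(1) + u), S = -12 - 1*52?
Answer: -2372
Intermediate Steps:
A = 214
S = -64 (S = -12 - 52 = -64)
k(u) = 2*u*(1 + u) (k(u) = (u + u)*(1 + u) = (2*u)*(1 + u) = 2*u*(1 + u))
P(R, r) = 1944 (P(R, r) = 18 + 9*214 = 18 + 1926 = 1944)
t(o) = -64 - o
t(k(-14)) - P(-125, 43) = (-64 - 2*(-14)*(1 - 14)) - 1*1944 = (-64 - 2*(-14)*(-13)) - 1944 = (-64 - 1*364) - 1944 = (-64 - 364) - 1944 = -428 - 1944 = -2372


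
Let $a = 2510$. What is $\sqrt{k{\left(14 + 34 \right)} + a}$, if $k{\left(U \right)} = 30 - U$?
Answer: $2 \sqrt{623} \approx 49.92$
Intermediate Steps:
$\sqrt{k{\left(14 + 34 \right)} + a} = \sqrt{\left(30 - \left(14 + 34\right)\right) + 2510} = \sqrt{\left(30 - 48\right) + 2510} = \sqrt{-18 + 2510} = \sqrt{2492} = 2 \sqrt{623}$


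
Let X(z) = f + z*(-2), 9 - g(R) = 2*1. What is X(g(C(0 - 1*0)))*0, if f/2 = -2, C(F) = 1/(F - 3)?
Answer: 0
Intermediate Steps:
C(F) = 1/(-3 + F)
f = -4 (f = 2*(-2) = -4)
g(R) = 7 (g(R) = 9 - 2 = 7)
X(z) = -4 - 2*z (X(z) = -4 + z*(-2) = -4 - 2*z)
X(g(C(0 - 1*0)))*0 = (-4 - 2*7)*0 = (-4 - 14)*0 = -18*0 = 0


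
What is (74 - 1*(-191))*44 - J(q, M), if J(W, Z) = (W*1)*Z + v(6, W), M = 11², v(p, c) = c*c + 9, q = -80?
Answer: 14931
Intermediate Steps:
v(p, c) = 9 + c² (v(p, c) = c² + 9 = 9 + c²)
M = 121
J(W, Z) = 9 + W² + W*Z (J(W, Z) = (W*1)*Z + (9 + W²) = W*Z + (9 + W²) = 9 + W² + W*Z)
(74 - 1*(-191))*44 - J(q, M) = (74 - 1*(-191))*44 - (9 + (-80)² - 80*121) = (74 + 191)*44 - (9 + 6400 - 9680) = 265*44 - 1*(-3271) = 11660 + 3271 = 14931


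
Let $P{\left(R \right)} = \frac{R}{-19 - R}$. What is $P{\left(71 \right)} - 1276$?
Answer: $- \frac{114911}{90} \approx -1276.8$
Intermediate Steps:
$P{\left(71 \right)} - 1276 = \left(-1\right) 71 \frac{1}{19 + 71} - 1276 = \left(-1\right) 71 \cdot \frac{1}{90} - 1276 = - \frac{71}{90} - 1276 = - \frac{114911}{90}$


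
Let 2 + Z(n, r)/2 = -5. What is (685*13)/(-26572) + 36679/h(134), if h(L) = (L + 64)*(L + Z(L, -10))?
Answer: 14674069/12141360 ≈ 1.2086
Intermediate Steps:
Z(n, r) = -14 (Z(n, r) = -4 + 2*(-5) = -4 - 10 = -14)
h(L) = (-14 + L)*(64 + L) (h(L) = (L + 64)*(L - 14) = (64 + L)*(-14 + L) = (-14 + L)*(64 + L))
(685*13)/(-26572) + 36679/h(134) = (685*13)/(-26572) + 36679/(-896 + 134² + 50*134) = 8905*(-1/26572) + 36679/(-896 + 17956 + 6700) = -685/2044 + 36679/23760 = 14674069/12141360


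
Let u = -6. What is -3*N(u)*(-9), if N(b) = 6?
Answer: 162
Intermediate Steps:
-3*N(u)*(-9) = -3*6*(-9) = -18*(-9) = 162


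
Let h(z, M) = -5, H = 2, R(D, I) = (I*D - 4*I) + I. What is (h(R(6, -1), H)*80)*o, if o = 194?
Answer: -77600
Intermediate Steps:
R(D, I) = -3*I + D*I (R(D, I) = (D*I - 4*I) + I = (-4*I + D*I) + I = -3*I + D*I)
(h(R(6, -1), H)*80)*o = -5*80*194 = -400*194 = -77600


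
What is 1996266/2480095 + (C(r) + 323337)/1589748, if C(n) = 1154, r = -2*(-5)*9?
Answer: 3978328387613/3942726066060 ≈ 1.0090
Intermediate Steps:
r = 90 (r = 10*9 = 90)
1996266/2480095 + (C(r) + 323337)/1589748 = 1996266/2480095 + (1154 + 323337)/1589748 = 1996266*(1/2480095) + 324491*(1/1589748) = 1996266/2480095 + 324491/1589748 = 3978328387613/3942726066060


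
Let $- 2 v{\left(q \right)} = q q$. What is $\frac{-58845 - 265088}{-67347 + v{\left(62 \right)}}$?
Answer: $\frac{323933}{69269} \approx 4.6765$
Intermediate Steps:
$v{\left(q \right)} = - \frac{q^{2}}{2}$ ($v{\left(q \right)} = - \frac{q q}{2} = - \frac{q^{2}}{2}$)
$\frac{-58845 - 265088}{-67347 + v{\left(62 \right)}} = \frac{-58845 - 265088}{-67347 - \frac{62^{2}}{2}} = - \frac{323933}{-67347 - 1922} = - \frac{323933}{-69269} = \left(-323933\right) \left(- \frac{1}{69269}\right) = \frac{323933}{69269}$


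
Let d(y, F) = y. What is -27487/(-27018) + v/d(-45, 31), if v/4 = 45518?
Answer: -546442709/135090 ≈ -4045.0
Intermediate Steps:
v = 182072 (v = 4*45518 = 182072)
-27487/(-27018) + v/d(-45, 31) = -27487/(-27018) + 182072/(-45) = -27487*(-1/27018) + 182072*(-1/45) = 27487/27018 - 182072/45 = -546442709/135090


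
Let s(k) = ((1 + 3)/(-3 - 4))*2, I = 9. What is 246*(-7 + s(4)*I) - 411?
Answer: -32643/7 ≈ -4663.3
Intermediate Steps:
s(k) = -8/7 (s(k) = (4/(-7))*2 = (4*(-1/7))*2 = -4/7*2 = -8/7)
246*(-7 + s(4)*I) - 411 = 246*(-7 - 8/7*9) - 411 = 246*(-7 - 72/7) - 411 = 246*(-121/7) - 411 = -29766/7 - 411 = -32643/7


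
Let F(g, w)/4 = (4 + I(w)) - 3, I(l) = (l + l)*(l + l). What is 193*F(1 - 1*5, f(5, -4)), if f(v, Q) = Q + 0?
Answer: 50180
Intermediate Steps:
f(v, Q) = Q
I(l) = 4*l² (I(l) = (2*l)*(2*l) = 4*l²)
F(g, w) = 4 + 16*w² (F(g, w) = 4*((4 + 4*w²) - 3) = 4*(1 + 4*w²) = 4 + 16*w²)
193*F(1 - 1*5, f(5, -4)) = 193*(4 + 16*(-4)²) = 193*(4 + 16*16) = 193*(4 + 256) = 193*260 = 50180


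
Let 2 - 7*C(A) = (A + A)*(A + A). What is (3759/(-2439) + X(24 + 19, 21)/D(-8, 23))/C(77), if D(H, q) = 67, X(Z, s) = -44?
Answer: 838061/1291725294 ≈ 0.00064879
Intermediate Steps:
C(A) = 2/7 - 4*A²/7 (C(A) = 2/7 - (A + A)*(A + A)/7 = 2/7 - 2*A*2*A/7 = 2/7 - 4*A²/7)
(3759/(-2439) + X(24 + 19, 21)/D(-8, 23))/C(77) = (3759/(-2439) - 44/67)/(2/7 - 4/7*77²) = (3759*(-1/2439) - 44*1/67)/(2/7 - 4/7*5929) = (-1253/813 - 44/67)/(2/7 - 3388) = -119723/(54471*(-23714/7)) = -119723/54471*(-7/23714) = 838061/1291725294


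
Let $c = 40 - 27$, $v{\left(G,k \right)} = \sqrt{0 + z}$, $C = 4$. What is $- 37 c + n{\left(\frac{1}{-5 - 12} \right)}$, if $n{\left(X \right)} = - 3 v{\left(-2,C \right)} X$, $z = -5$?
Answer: $-481 + \frac{3 i \sqrt{5}}{17} \approx -481.0 + 0.3946 i$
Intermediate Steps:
$v{\left(G,k \right)} = i \sqrt{5}$ ($v{\left(G,k \right)} = \sqrt{0 - 5} = \sqrt{-5} = i \sqrt{5}$)
$n{\left(X \right)} = - 3 i X \sqrt{5}$ ($n{\left(X \right)} = - 3 i \sqrt{5} X = - 3 i X \sqrt{5}$)
$c = 13$ ($c = 40 - 27 = 13$)
$- 37 c + n{\left(\frac{1}{-5 - 12} \right)} = \left(-37\right) 13 - \frac{3 i \sqrt{5}}{-5 - 12} = -481 - \frac{3 i \sqrt{5}}{-17} = -481 - 3 i \left(- \frac{1}{17}\right) \sqrt{5} = -481 + \frac{3 i \sqrt{5}}{17}$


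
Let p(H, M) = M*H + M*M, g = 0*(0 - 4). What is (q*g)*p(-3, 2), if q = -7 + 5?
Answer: 0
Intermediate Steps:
g = 0 (g = 0*(-4) = 0)
q = -2
p(H, M) = M² + H*M (p(H, M) = H*M + M² = M² + H*M)
(q*g)*p(-3, 2) = (-2*0)*(2*(-3 + 2)) = 0*(2*(-1)) = 0*(-2) = 0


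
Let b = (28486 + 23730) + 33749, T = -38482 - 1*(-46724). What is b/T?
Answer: 85965/8242 ≈ 10.430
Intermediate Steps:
T = 8242 (T = -38482 + 46724 = 8242)
b = 85965 (b = 52216 + 33749 = 85965)
b/T = 85965/8242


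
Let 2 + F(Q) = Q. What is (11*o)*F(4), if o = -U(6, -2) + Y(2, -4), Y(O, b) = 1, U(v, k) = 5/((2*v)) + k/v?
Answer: 121/6 ≈ 20.167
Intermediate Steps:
U(v, k) = 5/(2*v) + k/v (U(v, k) = 5*(1/(2*v)) + k/v = 5/(2*v) + k/v)
F(Q) = -2 + Q
o = 11/12 (o = -(5/2 - 2)/6 + 1 = -1/(6*2) + 1 = -1*1/12 + 1 = -1/12 + 1 = 11/12 ≈ 0.91667)
(11*o)*F(4) = (11*(11/12))*(-2 + 4) = (121/12)*2 = 121/6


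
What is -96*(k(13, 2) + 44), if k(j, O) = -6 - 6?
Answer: -3072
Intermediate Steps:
k(j, O) = -12
-96*(k(13, 2) + 44) = -96*(-12 + 44) = -96*32 = -3072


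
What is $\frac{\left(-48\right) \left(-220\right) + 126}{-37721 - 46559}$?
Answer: $- \frac{5343}{42140} \approx -0.12679$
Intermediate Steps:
$\frac{\left(-48\right) \left(-220\right) + 126}{-37721 - 46559} = \frac{10560 + 126}{-84280} = 10686 \left(- \frac{1}{84280}\right) = - \frac{5343}{42140}$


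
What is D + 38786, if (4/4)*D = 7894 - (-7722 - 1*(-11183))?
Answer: 43219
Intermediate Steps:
D = 4433 (D = 7894 - (-7722 - 1*(-11183)) = 7894 - (-7722 + 11183) = 7894 - 1*3461 = 7894 - 3461 = 4433)
D + 38786 = 4433 + 38786 = 43219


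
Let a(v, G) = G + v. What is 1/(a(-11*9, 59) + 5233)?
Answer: 1/5193 ≈ 0.00019257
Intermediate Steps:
1/(a(-11*9, 59) + 5233) = 1/((59 - 11*9) + 5233) = 1/((59 - 99) + 5233) = 1/(-40 + 5233) = 1/5193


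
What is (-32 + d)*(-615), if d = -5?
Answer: 22755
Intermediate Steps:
(-32 + d)*(-615) = (-32 - 5)*(-615) = -37*(-615) = 22755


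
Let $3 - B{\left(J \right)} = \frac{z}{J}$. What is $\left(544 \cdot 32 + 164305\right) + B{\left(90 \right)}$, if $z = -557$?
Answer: $\frac{16354997}{90} \approx 1.8172 \cdot 10^{5}$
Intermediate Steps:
$B{\left(J \right)} = 3 + \frac{557}{J}$ ($B{\left(J \right)} = 3 - - \frac{557}{J} = 3 + \frac{557}{J}$)
$\left(544 \cdot 32 + 164305\right) + B{\left(90 \right)} = \left(544 \cdot 32 + 164305\right) + \left(3 + \frac{557}{90}\right) = \left(17408 + 164305\right) + \left(3 + 557 \cdot \frac{1}{90}\right) = 181713 + \left(3 + \frac{557}{90}\right) = 181713 + \frac{827}{90} = \frac{16354997}{90}$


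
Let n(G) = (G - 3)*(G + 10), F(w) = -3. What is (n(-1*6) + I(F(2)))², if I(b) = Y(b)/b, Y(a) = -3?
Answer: 1225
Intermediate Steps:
n(G) = (-3 + G)*(10 + G)
I(b) = -3/b
(n(-1*6) + I(F(2)))² = ((-30 + (-1*6)² + 7*(-1*6)) - 3/(-3))² = ((-30 + (-6)² + 7*(-6)) - 3*(-⅓))² = ((-30 + 36 - 42) + 1)² = (-36 + 1)² = (-35)² = 1225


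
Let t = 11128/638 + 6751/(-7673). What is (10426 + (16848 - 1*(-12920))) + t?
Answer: 98422870281/2447687 ≈ 40211.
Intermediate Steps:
t = 40539003/2447687 (t = 11128*(1/638) + 6751*(-1/7673) = 5564/319 - 6751/7673 = 40539003/2447687 ≈ 16.562)
(10426 + (16848 - 1*(-12920))) + t = (10426 + (16848 - 1*(-12920))) + 40539003/2447687 = (10426 + (16848 + 12920)) + 40539003/2447687 = (10426 + 29768) + 40539003/2447687 = 40194 + 40539003/2447687 = 98422870281/2447687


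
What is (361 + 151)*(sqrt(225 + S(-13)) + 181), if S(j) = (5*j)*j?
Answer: 92672 + 512*sqrt(1070) ≈ 1.0942e+5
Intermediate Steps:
S(j) = 5*j**2
(361 + 151)*(sqrt(225 + S(-13)) + 181) = (361 + 151)*(sqrt(225 + 5*(-13)**2) + 181) = 512*(sqrt(225 + 5*169) + 181) = 512*(sqrt(225 + 845) + 181) = 512*(sqrt(1070) + 181) = 512*(181 + sqrt(1070)) = 92672 + 512*sqrt(1070)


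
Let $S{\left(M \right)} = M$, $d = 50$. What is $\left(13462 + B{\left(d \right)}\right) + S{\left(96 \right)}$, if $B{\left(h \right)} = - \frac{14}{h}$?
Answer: $\frac{338943}{25} \approx 13558.0$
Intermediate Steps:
$\left(13462 + B{\left(d \right)}\right) + S{\left(96 \right)} = \left(13462 - \frac{14}{50}\right) + 96 = \left(13462 - \frac{7}{25}\right) + 96 = \frac{336543}{25} + 96 = \frac{338943}{25}$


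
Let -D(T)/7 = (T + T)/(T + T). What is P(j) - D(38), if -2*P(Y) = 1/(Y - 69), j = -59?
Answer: 1793/256 ≈ 7.0039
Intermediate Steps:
D(T) = -7 (D(T) = -7*(T + T)/(T + T) = -7*2*T/(2*T) = -7*2*T*1/(2*T) = -7*1 = -7)
P(Y) = -1/(2*(-69 + Y)) (P(Y) = -1/(2*(Y - 69)) = -1/(2*(-69 + Y)))
P(j) - D(38) = -1/(-138 + 2*(-59)) - 1*(-7) = -1/(-138 - 118) + 7 = -1/(-256) + 7 = -1*(-1/256) + 7 = 1/256 + 7 = 1793/256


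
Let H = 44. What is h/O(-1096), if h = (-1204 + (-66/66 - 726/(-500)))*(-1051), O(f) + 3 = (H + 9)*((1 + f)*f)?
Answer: 316232237/15901589250 ≈ 0.019887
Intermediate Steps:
O(f) = -3 + 53*f*(1 + f) (O(f) = -3 + (44 + 9)*((1 + f)*f) = -3 + 53*(f*(1 + f)) = -3 + 53*f*(1 + f))
h = 316232237/250 (h = (-1204 + (-66*1/66 - 726*(-1/500)))*(-1051) = (-1204 + (-1 + 363/250))*(-1051) = (-1204 + 113/250)*(-1051) = -300887/250*(-1051) = 316232237/250 ≈ 1.2649e+6)
h/O(-1096) = 316232237/(250*(-3 + 53*(-1096) + 53*(-1096)²)) = 316232237/(250*(-3 - 58088 + 53*1201216)) = 316232237/(250*(-3 - 58088 + 63664448)) = (316232237/250)/63606357 = (316232237/250)*(1/63606357) = 316232237/15901589250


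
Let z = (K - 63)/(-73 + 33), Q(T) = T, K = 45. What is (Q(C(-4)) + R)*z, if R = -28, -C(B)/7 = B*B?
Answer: -63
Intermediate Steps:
C(B) = -7*B**2 (C(B) = -7*B*B = -7*B**2)
z = 9/20 (z = (45 - 63)/(-73 + 33) = -18/(-40) = -18*(-1/40) = 9/20 ≈ 0.45000)
(Q(C(-4)) + R)*z = (-7*(-4)**2 - 28)*(9/20) = (-7*16 - 28)*(9/20) = (-112 - 28)*(9/20) = -140*9/20 = -63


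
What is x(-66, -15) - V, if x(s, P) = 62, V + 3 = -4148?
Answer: 4213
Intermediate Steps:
V = -4151 (V = -3 - 4148 = -4151)
x(-66, -15) - V = 62 - 1*(-4151) = 62 + 4151 = 4213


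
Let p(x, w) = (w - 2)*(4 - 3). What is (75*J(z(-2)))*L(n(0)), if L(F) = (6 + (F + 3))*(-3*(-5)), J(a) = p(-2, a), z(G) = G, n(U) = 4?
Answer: -58500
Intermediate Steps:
p(x, w) = -2 + w (p(x, w) = (-2 + w)*1 = -2 + w)
J(a) = -2 + a
L(F) = 135 + 15*F (L(F) = (6 + (3 + F))*15 = (9 + F)*15 = 135 + 15*F)
(75*J(z(-2)))*L(n(0)) = (75*(-2 - 2))*(135 + 15*4) = (75*(-4))*(135 + 60) = -300*195 = -58500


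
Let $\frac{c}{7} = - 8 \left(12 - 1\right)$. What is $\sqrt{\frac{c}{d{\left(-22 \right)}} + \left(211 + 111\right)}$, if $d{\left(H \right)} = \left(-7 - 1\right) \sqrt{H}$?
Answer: $\frac{\sqrt{1288 - 14 i \sqrt{22}}}{2} \approx 17.95 - 0.45728 i$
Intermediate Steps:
$d{\left(H \right)} = - 8 \sqrt{H}$ ($d{\left(H \right)} = \left(-7 - 1\right) \sqrt{H} = - 8 \sqrt{H}$)
$c = -616$ ($c = 7 \left(- 8 \left(12 - 1\right)\right) = 7 \left(\left(-8\right) 11\right) = 7 \left(-88\right) = -616$)
$\sqrt{\frac{c}{d{\left(-22 \right)}} + \left(211 + 111\right)} = \sqrt{- \frac{616}{\left(-8\right) \sqrt{-22}} + \left(211 + 111\right)} = \sqrt{- \frac{616}{\left(-8\right) i \sqrt{22}} + 322} = \sqrt{- 616 \frac{i \sqrt{22}}{176} + 322} = \sqrt{- \frac{7 i \sqrt{22}}{2} + 322} = \sqrt{322 - \frac{7 i \sqrt{22}}{2}}$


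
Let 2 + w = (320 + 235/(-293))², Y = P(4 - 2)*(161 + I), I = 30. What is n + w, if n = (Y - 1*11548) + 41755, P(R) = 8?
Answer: 11471171942/85849 ≈ 1.3362e+5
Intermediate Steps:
Y = 1528 (Y = 8*(161 + 30) = 8*191 = 1528)
w = 8746753927/85849 (w = -2 + (320 + 235/(-293))² = -2 + (320 + 235*(-1/293))² = -2 + (320 - 235/293)² = -2 + (93525/293)² = -2 + 8746925625/85849 = 8746753927/85849 ≈ 1.0189e+5)
n = 31735 (n = (1528 - 1*11548) + 41755 = (1528 - 11548) + 41755 = -10020 + 41755 = 31735)
n + w = 31735 + 8746753927/85849 = 11471171942/85849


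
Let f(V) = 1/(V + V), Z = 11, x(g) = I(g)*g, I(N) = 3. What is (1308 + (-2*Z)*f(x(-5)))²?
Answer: 385376161/225 ≈ 1.7128e+6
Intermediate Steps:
x(g) = 3*g
f(V) = 1/(2*V)
(1308 + (-2*Z)*f(x(-5)))² = (1308 + (-2*11)*(1/(2*((3*(-5))))))² = (1308 - 11/(-15))² = (1308 - 11*(-1)/15)² = (1308 - 22*(-1/30))² = (1308 + 11/15)² = (19631/15)² = 385376161/225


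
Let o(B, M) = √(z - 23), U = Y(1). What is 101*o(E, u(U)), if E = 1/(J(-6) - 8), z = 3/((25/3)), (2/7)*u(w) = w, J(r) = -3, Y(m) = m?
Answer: 101*I*√566/5 ≈ 480.57*I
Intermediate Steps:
U = 1
u(w) = 7*w/2
z = 9/25 (z = 3/((25*(⅓))) = 3/(25/3) = 3*(3/25) = 9/25 ≈ 0.36000)
E = -1/11 (E = 1/(-3 - 8) = 1/(-11) = -1/11 ≈ -0.090909)
o(B, M) = I*√566/5 (o(B, M) = √(9/25 - 23) = √(-566/25) = I*√566/5)
101*o(E, u(U)) = 101*(I*√566/5) = 101*I*√566/5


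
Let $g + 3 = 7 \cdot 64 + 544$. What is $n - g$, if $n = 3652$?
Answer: $2663$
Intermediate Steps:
$g = 989$ ($g = -3 + \left(7 \cdot 64 + 544\right) = -3 + \left(448 + 544\right) = -3 + 992 = 989$)
$n - g = 3652 - 989 = 2663$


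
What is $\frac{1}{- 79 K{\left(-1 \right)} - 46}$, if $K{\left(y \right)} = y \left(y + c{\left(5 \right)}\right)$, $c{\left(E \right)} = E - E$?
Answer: $- \frac{1}{125} \approx -0.008$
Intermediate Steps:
$c{\left(E \right)} = 0$
$K{\left(y \right)} = y^{2}$ ($K{\left(y \right)} = y \left(y + 0\right) = y y = y^{2}$)
$\frac{1}{- 79 K{\left(-1 \right)} - 46} = \frac{1}{- 79 \left(-1\right)^{2} - 46} = \frac{1}{\left(-79\right) 1 - 46} = \frac{1}{-79 - 46} = \frac{1}{-125} = - \frac{1}{125}$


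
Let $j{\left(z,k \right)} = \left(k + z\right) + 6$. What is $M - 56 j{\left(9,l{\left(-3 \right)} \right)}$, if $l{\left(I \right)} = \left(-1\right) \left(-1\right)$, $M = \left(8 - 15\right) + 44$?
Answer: $-859$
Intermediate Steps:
$M = 37$ ($M = -7 + 44 = 37$)
$l{\left(I \right)} = 1$
$j{\left(z,k \right)} = 6 + k + z$
$M - 56 j{\left(9,l{\left(-3 \right)} \right)} = 37 - 56 \left(6 + 1 + 9\right) = 37 - 896 = -859$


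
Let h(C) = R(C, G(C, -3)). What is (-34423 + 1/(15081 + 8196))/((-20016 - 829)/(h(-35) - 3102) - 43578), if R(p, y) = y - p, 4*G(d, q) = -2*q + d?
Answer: 1642190916415/2078617812037 ≈ 0.79004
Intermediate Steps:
G(d, q) = -q/2 + d/4 (G(d, q) = (-2*q + d)/4 = (d - 2*q)/4 = -q/2 + d/4)
h(C) = 3/2 - 3*C/4 (h(C) = (-½*(-3) + C/4) - C = (3/2 + C/4) - C = 3/2 - 3*C/4)
(-34423 + 1/(15081 + 8196))/((-20016 - 829)/(h(-35) - 3102) - 43578) = (-34423 + 1/(15081 + 8196))/((-20016 - 829)/((3/2 - ¾*(-35)) - 3102) - 43578) = (-34423 + 1/23277)/(-20845/((3/2 + 105/4) - 3102) - 43578) = (-34423 + 1/23277)/(-20845/(111/4 - 3102) - 43578) = -801264170/(23277*(-20845/(-12297/4) - 43578)) = -801264170/(23277*(-20845*(-4/12297) - 43578)) = -801264170/(23277*(83380/12297 - 43578)) = -801264170/(23277*(-535795286/12297)) = -801264170/23277*(-12297/535795286) = 1642190916415/2078617812037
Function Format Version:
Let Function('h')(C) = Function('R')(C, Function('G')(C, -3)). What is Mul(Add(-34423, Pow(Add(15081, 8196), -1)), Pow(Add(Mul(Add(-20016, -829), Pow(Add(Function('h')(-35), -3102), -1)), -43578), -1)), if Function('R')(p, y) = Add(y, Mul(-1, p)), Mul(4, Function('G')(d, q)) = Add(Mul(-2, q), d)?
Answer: Rational(1642190916415, 2078617812037) ≈ 0.79004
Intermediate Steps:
Function('G')(d, q) = Add(Mul(Rational(-1, 2), q), Mul(Rational(1, 4), d)) (Function('G')(d, q) = Mul(Rational(1, 4), Add(Mul(-2, q), d)) = Mul(Rational(1, 4), Add(d, Mul(-2, q))) = Add(Mul(Rational(-1, 2), q), Mul(Rational(1, 4), d)))
Function('h')(C) = Add(Rational(3, 2), Mul(Rational(-3, 4), C)) (Function('h')(C) = Add(Add(Mul(Rational(-1, 2), -3), Mul(Rational(1, 4), C)), Mul(-1, C)) = Add(Add(Rational(3, 2), Mul(Rational(1, 4), C)), Mul(-1, C)) = Add(Rational(3, 2), Mul(Rational(-3, 4), C)))
Mul(Add(-34423, Pow(Add(15081, 8196), -1)), Pow(Add(Mul(Add(-20016, -829), Pow(Add(Function('h')(-35), -3102), -1)), -43578), -1)) = Mul(Add(-34423, Pow(Add(15081, 8196), -1)), Pow(Add(Mul(Add(-20016, -829), Pow(Add(Add(Rational(3, 2), Mul(Rational(-3, 4), -35)), -3102), -1)), -43578), -1)) = Mul(Add(-34423, Pow(23277, -1)), Pow(Add(Mul(-20845, Pow(Add(Add(Rational(3, 2), Rational(105, 4)), -3102), -1)), -43578), -1)) = Mul(Add(-34423, Rational(1, 23277)), Pow(Add(Mul(-20845, Pow(Add(Rational(111, 4), -3102), -1)), -43578), -1)) = Mul(Rational(-801264170, 23277), Pow(Add(Mul(-20845, Pow(Rational(-12297, 4), -1)), -43578), -1)) = Mul(Rational(-801264170, 23277), Pow(Add(Mul(-20845, Rational(-4, 12297)), -43578), -1)) = Mul(Rational(-801264170, 23277), Pow(Add(Rational(83380, 12297), -43578), -1)) = Mul(Rational(-801264170, 23277), Pow(Rational(-535795286, 12297), -1)) = Mul(Rational(-801264170, 23277), Rational(-12297, 535795286)) = Rational(1642190916415, 2078617812037)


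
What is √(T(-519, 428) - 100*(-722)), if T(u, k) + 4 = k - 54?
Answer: √72570 ≈ 269.39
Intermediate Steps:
T(u, k) = -58 + k (T(u, k) = -4 + (k - 54) = -4 + (-54 + k) = -58 + k)
√(T(-519, 428) - 100*(-722)) = √((-58 + 428) - 100*(-722)) = √(370 + 72200) = √72570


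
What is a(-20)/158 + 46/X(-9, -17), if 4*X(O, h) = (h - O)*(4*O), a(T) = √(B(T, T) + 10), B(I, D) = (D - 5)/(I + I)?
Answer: 23/36 + √170/632 ≈ 0.65952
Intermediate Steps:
B(I, D) = (-5 + D)/(2*I) (B(I, D) = (-5 + D)/((2*I)) = (-5 + D)*(1/(2*I)) = (-5 + D)/(2*I))
a(T) = √(10 + (-5 + T)/(2*T)) (a(T) = √((-5 + T)/(2*T) + 10) = √(10 + (-5 + T)/(2*T)))
X(O, h) = O*(h - O) (X(O, h) = ((h - O)*(4*O))/4 = (4*O*(h - O))/4 = O*(h - O))
a(-20)/158 + 46/X(-9, -17) = (√(42 - 10/(-20))/2)/158 + 46/((-9*(-17 - 1*(-9)))) = (√(42 - 10*(-1/20))/2)*(1/158) + 46/((-9*(-17 + 9))) = (√(42 + ½)/2)*(1/158) + 46/((-9*(-8))) = (√(85/2)/2)*(1/158) + 46/72 = ((√170/2)/2)*(1/158) + 46*(1/72) = (√170/4)*(1/158) + 23/36 = √170/632 + 23/36 = 23/36 + √170/632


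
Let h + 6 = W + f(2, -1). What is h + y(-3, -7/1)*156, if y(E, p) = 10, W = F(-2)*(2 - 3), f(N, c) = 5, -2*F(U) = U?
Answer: 1558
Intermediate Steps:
F(U) = -U/2
W = -1 (W = (-½*(-2))*(2 - 3) = 1*(-1) = -1)
h = -2 (h = -6 + (-1 + 5) = -6 + 4 = -2)
h + y(-3, -7/1)*156 = -2 + 10*156 = -2 + 1560 = 1558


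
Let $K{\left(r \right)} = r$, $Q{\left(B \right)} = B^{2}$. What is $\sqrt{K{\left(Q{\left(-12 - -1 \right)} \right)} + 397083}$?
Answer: $2 \sqrt{99301} \approx 630.24$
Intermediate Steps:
$\sqrt{K{\left(Q{\left(-12 - -1 \right)} \right)} + 397083} = \sqrt{\left(-12 - -1\right)^{2} + 397083} = \sqrt{\left(-12 + 1\right)^{2} + 397083} = \sqrt{\left(-11\right)^{2} + 397083} = \sqrt{121 + 397083} = \sqrt{397204} = 2 \sqrt{99301}$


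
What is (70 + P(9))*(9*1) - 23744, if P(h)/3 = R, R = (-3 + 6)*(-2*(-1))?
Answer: -22952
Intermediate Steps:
R = 6 (R = 3*2 = 6)
P(h) = 18 (P(h) = 3*6 = 18)
(70 + P(9))*(9*1) - 23744 = (70 + 18)*(9*1) - 23744 = 88*9 - 23744 = 792 - 23744 = -22952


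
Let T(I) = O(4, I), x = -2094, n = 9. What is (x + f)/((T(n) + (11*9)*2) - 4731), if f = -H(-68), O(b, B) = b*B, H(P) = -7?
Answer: 2087/4497 ≈ 0.46409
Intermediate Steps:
O(b, B) = B*b
T(I) = 4*I (T(I) = I*4 = 4*I)
f = 7 (f = -1*(-7) = 7)
(x + f)/((T(n) + (11*9)*2) - 4731) = (-2094 + 7)/((4*9 + (11*9)*2) - 4731) = -2087/((36 + 99*2) - 4731) = -2087/((36 + 198) - 4731) = -2087/(234 - 4731) = -2087/(-4497) = -2087*(-1/4497) = 2087/4497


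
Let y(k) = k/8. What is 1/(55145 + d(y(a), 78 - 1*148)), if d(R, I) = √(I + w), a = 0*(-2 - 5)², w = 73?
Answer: 55145/3040971022 - √3/3040971022 ≈ 1.8133e-5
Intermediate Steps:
a = 0 (a = 0*(-7)² = 0*49 = 0)
y(k) = k/8 (y(k) = k*(⅛) = k/8)
d(R, I) = √(73 + I) (d(R, I) = √(I + 73) = √(73 + I))
1/(55145 + d(y(a), 78 - 1*148)) = 1/(55145 + √(73 + (78 - 1*148))) = 1/(55145 + √(73 + (78 - 148))) = 1/(55145 + √(73 - 70)) = 1/(55145 + √3)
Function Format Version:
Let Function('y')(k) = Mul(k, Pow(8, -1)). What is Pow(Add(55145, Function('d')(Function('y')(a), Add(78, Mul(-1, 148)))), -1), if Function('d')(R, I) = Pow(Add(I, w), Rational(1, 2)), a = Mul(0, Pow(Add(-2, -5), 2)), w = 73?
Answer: Add(Rational(55145, 3040971022), Mul(Rational(-1, 3040971022), Pow(3, Rational(1, 2)))) ≈ 1.8133e-5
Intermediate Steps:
a = 0 (a = Mul(0, Pow(-7, 2)) = Mul(0, 49) = 0)
Function('y')(k) = Mul(Rational(1, 8), k) (Function('y')(k) = Mul(k, Rational(1, 8)) = Mul(Rational(1, 8), k))
Function('d')(R, I) = Pow(Add(73, I), Rational(1, 2)) (Function('d')(R, I) = Pow(Add(I, 73), Rational(1, 2)) = Pow(Add(73, I), Rational(1, 2)))
Pow(Add(55145, Function('d')(Function('y')(a), Add(78, Mul(-1, 148)))), -1) = Pow(Add(55145, Pow(Add(73, Add(78, Mul(-1, 148))), Rational(1, 2))), -1) = Pow(Add(55145, Pow(Add(73, Add(78, -148)), Rational(1, 2))), -1) = Pow(Add(55145, Pow(Add(73, -70), Rational(1, 2))), -1) = Pow(Add(55145, Pow(3, Rational(1, 2))), -1)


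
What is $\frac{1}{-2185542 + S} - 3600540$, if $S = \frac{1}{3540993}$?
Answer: $- \frac{27864539177560071693}{7738988923205} \approx -3.6005 \cdot 10^{6}$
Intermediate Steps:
$S = \frac{1}{3540993} \approx 2.8241 \cdot 10^{-7}$
$\frac{1}{-2185542 + S} - 3600540 = \frac{1}{-2185542 + \frac{1}{3540993}} - 3600540 = \frac{1}{- \frac{7738988923205}{3540993}} - 3600540 = - \frac{3540993}{7738988923205} - 3600540 = - \frac{27864539177560071693}{7738988923205}$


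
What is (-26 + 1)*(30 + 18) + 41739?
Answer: 40539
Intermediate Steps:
(-26 + 1)*(30 + 18) + 41739 = -25*48 + 41739 = -1200 + 41739 = 40539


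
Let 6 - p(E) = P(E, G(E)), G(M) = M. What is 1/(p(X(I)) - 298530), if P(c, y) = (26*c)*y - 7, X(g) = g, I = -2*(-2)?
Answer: -1/298933 ≈ -3.3452e-6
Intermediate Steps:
I = 4
P(c, y) = -7 + 26*c*y (P(c, y) = 26*c*y - 7 = -7 + 26*c*y)
p(E) = 13 - 26*E**2 (p(E) = 6 - (-7 + 26*E*E) = 6 - (-7 + 26*E**2) = 6 + (7 - 26*E**2) = 13 - 26*E**2)
1/(p(X(I)) - 298530) = 1/((13 - 26*4**2) - 298530) = 1/((13 - 26*16) - 298530) = 1/((13 - 416) - 298530) = 1/(-403 - 298530) = 1/(-298933) = -1/298933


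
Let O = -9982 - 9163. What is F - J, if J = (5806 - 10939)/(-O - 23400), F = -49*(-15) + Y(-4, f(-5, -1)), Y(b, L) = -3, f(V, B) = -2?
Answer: 3109527/4255 ≈ 730.79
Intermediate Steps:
O = -19145
F = 732 (F = -49*(-15) - 3 = 735 - 3 = 732)
J = 5133/4255 (J = (5806 - 10939)/(-1*(-19145) - 23400) = -5133/(19145 - 23400) = -5133/(-4255) = -5133*(-1/4255) = 5133/4255 ≈ 1.2063)
F - J = 732 - 1*5133/4255 = 732 - 5133/4255 = 3109527/4255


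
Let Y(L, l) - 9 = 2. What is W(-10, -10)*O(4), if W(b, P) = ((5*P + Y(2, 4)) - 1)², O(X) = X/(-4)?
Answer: -1600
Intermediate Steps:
Y(L, l) = 11 (Y(L, l) = 9 + 2 = 11)
O(X) = -X/4 (O(X) = X*(-¼) = -X/4)
W(b, P) = (10 + 5*P)² (W(b, P) = ((5*P + 11) - 1)² = ((11 + 5*P) - 1)² = (10 + 5*P)²)
W(-10, -10)*O(4) = (25*(2 - 10)²)*(-¼*4) = (25*(-8)²)*(-1) = (25*64)*(-1) = 1600*(-1) = -1600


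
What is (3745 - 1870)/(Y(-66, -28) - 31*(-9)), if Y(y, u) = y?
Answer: 625/71 ≈ 8.8028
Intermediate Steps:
(3745 - 1870)/(Y(-66, -28) - 31*(-9)) = (3745 - 1870)/(-66 - 31*(-9)) = 1875/(-66 + 279) = 1875/213 = 1875*(1/213) = 625/71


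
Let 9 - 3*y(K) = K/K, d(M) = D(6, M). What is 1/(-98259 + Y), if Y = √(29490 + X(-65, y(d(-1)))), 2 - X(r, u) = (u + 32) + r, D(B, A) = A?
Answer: -294777/28964404676 - √265701/28964404676 ≈ -1.0195e-5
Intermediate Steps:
d(M) = M
y(K) = 8/3 (y(K) = 3 - K/(3*K) = 3 - ⅓*1 = 3 - ⅓ = 8/3)
X(r, u) = -30 - r - u (X(r, u) = 2 - ((u + 32) + r) = 2 - ((32 + u) + r) = 2 - (32 + r + u) = 2 + (-32 - r - u) = -30 - r - u)
Y = √265701/3 (Y = √(29490 + (-30 - 1*(-65) - 1*8/3)) = √(29490 + (-30 + 65 - 8/3)) = √(29490 + 97/3) = √(88567/3) = √265701/3 ≈ 171.82)
1/(-98259 + Y) = 1/(-98259 + √265701/3)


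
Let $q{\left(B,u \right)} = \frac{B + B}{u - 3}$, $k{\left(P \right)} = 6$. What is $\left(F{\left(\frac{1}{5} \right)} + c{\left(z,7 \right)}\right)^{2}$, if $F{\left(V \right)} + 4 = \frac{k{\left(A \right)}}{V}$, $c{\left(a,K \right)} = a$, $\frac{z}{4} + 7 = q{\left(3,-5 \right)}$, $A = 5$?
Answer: $25$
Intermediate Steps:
$q{\left(B,u \right)} = \frac{2 B}{-3 + u}$
$z = -31$ ($z = -28 + 4 \cdot 2 \cdot 3 \frac{1}{-3 - 5} = -28 + 4 \cdot 2 \cdot 3 \frac{1}{-8} = -28 + 4 \cdot 2 \cdot 3 \left(- \frac{1}{8}\right) = -28 + 4 \left(- \frac{3}{4}\right) = -28 - 3 = -31$)
$F{\left(V \right)} = -4 + \frac{6}{V}$
$\left(F{\left(\frac{1}{5} \right)} + c{\left(z,7 \right)}\right)^{2} = \left(\left(-4 + \frac{6}{\frac{1}{5}}\right) - 31\right)^{2} = \left(\left(-4 + 6 \frac{1}{\frac{1}{5}}\right) - 31\right)^{2} = \left(\left(-4 + 6 \cdot 5\right) - 31\right)^{2} = \left(\left(-4 + 30\right) - 31\right)^{2} = \left(26 - 31\right)^{2} = \left(-5\right)^{2} = 25$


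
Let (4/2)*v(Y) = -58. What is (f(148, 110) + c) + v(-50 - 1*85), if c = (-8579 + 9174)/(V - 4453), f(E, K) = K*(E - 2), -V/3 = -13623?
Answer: 583785491/36416 ≈ 16031.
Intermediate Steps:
V = 40869 (V = -3*(-13623) = 40869)
v(Y) = -29 (v(Y) = (1/2)*(-58) = -29)
f(E, K) = K*(-2 + E)
c = 595/36416 (c = (-8579 + 9174)/(40869 - 4453) = 595/36416 ≈ 0.016339)
(f(148, 110) + c) + v(-50 - 1*85) = (110*(-2 + 148) + 595/36416) - 29 = (110*146 + 595/36416) - 29 = (16060 + 595/36416) - 29 = 584841555/36416 - 29 = 583785491/36416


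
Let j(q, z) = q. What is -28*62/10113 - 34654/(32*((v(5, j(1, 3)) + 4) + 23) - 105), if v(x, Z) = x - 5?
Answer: -117257842/2558589 ≈ -45.829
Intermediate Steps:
v(x, Z) = -5 + x
-28*62/10113 - 34654/(32*((v(5, j(1, 3)) + 4) + 23) - 105) = -28*62/10113 - 34654/(32*(((-5 + 5) + 4) + 23) - 105) = -1736*1/10113 - 34654/(32*((0 + 4) + 23) - 105) = -1736/10113 - 34654/(32*(4 + 23) - 105) = -1736/10113 - 34654/(32*27 - 105) = -1736/10113 - 34654/(864 - 105) = -1736/10113 - 34654/759 = -117257842/2558589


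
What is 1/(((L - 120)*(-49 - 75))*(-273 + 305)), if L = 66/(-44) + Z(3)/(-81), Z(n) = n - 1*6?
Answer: 27/13013056 ≈ 2.0748e-6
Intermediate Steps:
Z(n) = -6 + n (Z(n) = n - 6 = -6 + n)
L = -79/54 (L = 66/(-44) + (-6 + 3)/(-81) = 66*(-1/44) - 3*(-1/81) = -3/2 + 1/27 = -79/54 ≈ -1.4630)
1/(((L - 120)*(-49 - 75))*(-273 + 305)) = 1/(((-79/54 - 120)*(-49 - 75))*(-273 + 305)) = 1/(-6559/54*(-124)*32) = 1/((406658/27)*32) = 1/(13013056/27) = 27/13013056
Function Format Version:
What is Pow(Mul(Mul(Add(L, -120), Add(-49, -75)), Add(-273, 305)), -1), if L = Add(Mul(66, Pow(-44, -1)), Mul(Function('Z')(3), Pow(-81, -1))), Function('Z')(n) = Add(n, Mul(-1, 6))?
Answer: Rational(27, 13013056) ≈ 2.0748e-6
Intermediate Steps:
Function('Z')(n) = Add(-6, n) (Function('Z')(n) = Add(n, -6) = Add(-6, n))
L = Rational(-79, 54) (L = Add(Mul(66, Pow(-44, -1)), Mul(Add(-6, 3), Pow(-81, -1))) = Add(Mul(66, Rational(-1, 44)), Mul(-3, Rational(-1, 81))) = Add(Rational(-3, 2), Rational(1, 27)) = Rational(-79, 54) ≈ -1.4630)
Pow(Mul(Mul(Add(L, -120), Add(-49, -75)), Add(-273, 305)), -1) = Pow(Mul(Mul(Add(Rational(-79, 54), -120), Add(-49, -75)), Add(-273, 305)), -1) = Pow(Mul(Mul(Rational(-6559, 54), -124), 32), -1) = Pow(Mul(Rational(406658, 27), 32), -1) = Pow(Rational(13013056, 27), -1) = Rational(27, 13013056)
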